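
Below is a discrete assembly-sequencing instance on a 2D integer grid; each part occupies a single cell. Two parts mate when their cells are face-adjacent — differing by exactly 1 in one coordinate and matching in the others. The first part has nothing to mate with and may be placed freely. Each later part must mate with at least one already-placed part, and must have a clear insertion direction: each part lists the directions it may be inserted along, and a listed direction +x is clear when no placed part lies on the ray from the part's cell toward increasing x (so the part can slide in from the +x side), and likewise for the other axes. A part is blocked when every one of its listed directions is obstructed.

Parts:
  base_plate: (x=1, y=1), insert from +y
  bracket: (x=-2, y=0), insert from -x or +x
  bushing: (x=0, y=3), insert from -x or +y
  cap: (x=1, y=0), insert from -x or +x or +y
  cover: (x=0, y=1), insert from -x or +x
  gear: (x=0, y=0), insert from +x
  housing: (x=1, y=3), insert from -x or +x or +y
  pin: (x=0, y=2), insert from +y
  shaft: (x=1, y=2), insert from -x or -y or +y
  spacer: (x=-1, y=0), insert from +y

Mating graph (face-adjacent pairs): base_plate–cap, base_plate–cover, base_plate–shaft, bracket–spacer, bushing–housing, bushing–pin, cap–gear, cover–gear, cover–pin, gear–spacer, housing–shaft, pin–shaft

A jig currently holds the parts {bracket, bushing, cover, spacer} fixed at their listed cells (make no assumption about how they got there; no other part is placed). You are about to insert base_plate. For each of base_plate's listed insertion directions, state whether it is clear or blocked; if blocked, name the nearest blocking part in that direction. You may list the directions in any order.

+y: clear

+y: ray from base_plate(1, 1) has no placed part ⇒ clear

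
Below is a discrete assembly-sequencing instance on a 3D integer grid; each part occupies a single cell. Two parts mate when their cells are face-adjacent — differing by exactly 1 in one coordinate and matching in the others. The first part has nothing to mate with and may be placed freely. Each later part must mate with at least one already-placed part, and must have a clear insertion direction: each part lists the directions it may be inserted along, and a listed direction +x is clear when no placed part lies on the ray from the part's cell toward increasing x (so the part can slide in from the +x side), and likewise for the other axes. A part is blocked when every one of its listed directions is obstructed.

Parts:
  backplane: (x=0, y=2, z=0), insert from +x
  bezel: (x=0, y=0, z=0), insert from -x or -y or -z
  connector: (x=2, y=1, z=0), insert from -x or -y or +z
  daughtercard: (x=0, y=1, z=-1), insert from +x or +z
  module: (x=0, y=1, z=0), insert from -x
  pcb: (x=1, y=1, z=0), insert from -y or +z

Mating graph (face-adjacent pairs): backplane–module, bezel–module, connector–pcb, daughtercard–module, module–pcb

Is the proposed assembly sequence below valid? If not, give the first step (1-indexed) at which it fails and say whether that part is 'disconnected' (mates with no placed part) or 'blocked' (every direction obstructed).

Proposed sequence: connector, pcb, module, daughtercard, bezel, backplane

Valid

1. connector@(2, 1, 0) [-x clear] — {connector}
2. pcb@(1, 1, 0) [-y clear] — {connector, pcb}
3. module@(0, 1, 0) [-x clear] — {connector, module, pcb}
4. daughtercard@(0, 1, -1) [+x clear] — {connector, daughtercard, module, pcb}
5. bezel@(0, 0, 0) [-x clear] — {bezel, connector, daughtercard, module, pcb}
6. backplane@(0, 2, 0) [+x clear] — {backplane, bezel, connector, daughtercard, module, pcb}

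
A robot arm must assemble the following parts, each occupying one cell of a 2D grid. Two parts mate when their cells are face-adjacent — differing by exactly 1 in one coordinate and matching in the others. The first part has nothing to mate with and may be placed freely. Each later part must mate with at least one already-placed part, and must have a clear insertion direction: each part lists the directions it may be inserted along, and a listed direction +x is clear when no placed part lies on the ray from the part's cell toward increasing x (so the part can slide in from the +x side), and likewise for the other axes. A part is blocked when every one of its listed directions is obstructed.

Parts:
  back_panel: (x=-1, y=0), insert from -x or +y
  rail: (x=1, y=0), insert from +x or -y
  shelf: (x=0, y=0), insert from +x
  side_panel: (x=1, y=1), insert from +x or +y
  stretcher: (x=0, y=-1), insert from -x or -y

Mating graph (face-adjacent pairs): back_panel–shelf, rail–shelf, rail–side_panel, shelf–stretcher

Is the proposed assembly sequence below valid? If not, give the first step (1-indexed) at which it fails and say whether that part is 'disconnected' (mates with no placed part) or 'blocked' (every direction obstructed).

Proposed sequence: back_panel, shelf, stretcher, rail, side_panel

1. back_panel@(-1, 0) [-x clear] — {back_panel}
2. shelf@(0, 0) [+x clear] — {back_panel, shelf}
3. stretcher@(0, -1) [-x clear] — {back_panel, shelf, stretcher}
4. rail@(1, 0) [+x clear] — {back_panel, rail, shelf, stretcher}
5. side_panel@(1, 1) [+x clear] — {back_panel, rail, shelf, side_panel, stretcher}

Valid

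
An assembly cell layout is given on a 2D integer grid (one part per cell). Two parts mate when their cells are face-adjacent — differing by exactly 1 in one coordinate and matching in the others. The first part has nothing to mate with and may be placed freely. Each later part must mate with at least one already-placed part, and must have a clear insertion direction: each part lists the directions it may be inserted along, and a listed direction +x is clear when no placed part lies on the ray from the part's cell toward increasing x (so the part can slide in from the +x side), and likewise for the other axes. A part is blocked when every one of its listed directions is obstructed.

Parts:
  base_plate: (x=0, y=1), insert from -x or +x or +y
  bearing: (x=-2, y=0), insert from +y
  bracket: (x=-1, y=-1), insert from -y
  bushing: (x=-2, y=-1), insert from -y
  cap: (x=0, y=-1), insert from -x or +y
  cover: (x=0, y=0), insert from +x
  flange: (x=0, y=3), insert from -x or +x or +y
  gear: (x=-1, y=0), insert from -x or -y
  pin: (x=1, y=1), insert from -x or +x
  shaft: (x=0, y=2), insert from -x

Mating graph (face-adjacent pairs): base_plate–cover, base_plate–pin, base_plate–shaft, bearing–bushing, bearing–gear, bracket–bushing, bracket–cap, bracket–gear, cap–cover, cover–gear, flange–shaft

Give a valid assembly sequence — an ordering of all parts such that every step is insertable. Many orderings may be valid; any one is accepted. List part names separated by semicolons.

gear; bearing; bushing; bracket; cap; cover; base_plate; shaft; flange; pin

1. gear@(-1, 0) [-x clear] — {gear}
2. bearing@(-2, 0) [+y clear] — {bearing, gear}
3. bushing@(-2, -1) [-y clear] — {bearing, bushing, gear}
4. bracket@(-1, -1) [-y clear] — {bearing, bracket, bushing, gear}
5. cap@(0, -1) [+y clear] — {bearing, bracket, bushing, cap, gear}
6. cover@(0, 0) [+x clear] — {bearing, bracket, bushing, cap, cover, gear}
7. base_plate@(0, 1) [-x clear] — {base_plate, bearing, bracket, bushing, cap, cover, gear}
8. shaft@(0, 2) [-x clear] — {base_plate, bearing, bracket, bushing, cap, cover, gear, shaft}
9. flange@(0, 3) [-x clear] — {base_plate, bearing, bracket, bushing, cap, cover, flange, gear, shaft}
10. pin@(1, 1) [+x clear] — {base_plate, bearing, bracket, bushing, cap, cover, flange, gear, pin, shaft}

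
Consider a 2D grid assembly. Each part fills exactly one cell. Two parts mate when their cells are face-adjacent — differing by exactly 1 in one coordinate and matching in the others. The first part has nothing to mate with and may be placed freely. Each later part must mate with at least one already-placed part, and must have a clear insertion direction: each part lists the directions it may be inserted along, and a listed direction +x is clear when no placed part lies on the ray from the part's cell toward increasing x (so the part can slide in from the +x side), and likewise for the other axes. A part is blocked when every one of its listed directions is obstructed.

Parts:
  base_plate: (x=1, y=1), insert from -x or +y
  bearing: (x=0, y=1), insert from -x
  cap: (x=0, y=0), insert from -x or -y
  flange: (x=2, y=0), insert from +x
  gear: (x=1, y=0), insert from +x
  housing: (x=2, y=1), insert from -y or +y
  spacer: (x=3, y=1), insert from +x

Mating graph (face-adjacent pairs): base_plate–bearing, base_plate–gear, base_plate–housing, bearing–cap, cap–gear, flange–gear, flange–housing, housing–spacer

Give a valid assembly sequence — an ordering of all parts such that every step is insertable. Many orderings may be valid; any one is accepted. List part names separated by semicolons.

cap; gear; base_plate; bearing; flange; housing; spacer

1. cap@(0, 0) [-x clear] — {cap}
2. gear@(1, 0) [+x clear] — {cap, gear}
3. base_plate@(1, 1) [-x clear] — {base_plate, cap, gear}
4. bearing@(0, 1) [-x clear] — {base_plate, bearing, cap, gear}
5. flange@(2, 0) [+x clear] — {base_plate, bearing, cap, flange, gear}
6. housing@(2, 1) [+y clear] — {base_plate, bearing, cap, flange, gear, housing}
7. spacer@(3, 1) [+x clear] — {base_plate, bearing, cap, flange, gear, housing, spacer}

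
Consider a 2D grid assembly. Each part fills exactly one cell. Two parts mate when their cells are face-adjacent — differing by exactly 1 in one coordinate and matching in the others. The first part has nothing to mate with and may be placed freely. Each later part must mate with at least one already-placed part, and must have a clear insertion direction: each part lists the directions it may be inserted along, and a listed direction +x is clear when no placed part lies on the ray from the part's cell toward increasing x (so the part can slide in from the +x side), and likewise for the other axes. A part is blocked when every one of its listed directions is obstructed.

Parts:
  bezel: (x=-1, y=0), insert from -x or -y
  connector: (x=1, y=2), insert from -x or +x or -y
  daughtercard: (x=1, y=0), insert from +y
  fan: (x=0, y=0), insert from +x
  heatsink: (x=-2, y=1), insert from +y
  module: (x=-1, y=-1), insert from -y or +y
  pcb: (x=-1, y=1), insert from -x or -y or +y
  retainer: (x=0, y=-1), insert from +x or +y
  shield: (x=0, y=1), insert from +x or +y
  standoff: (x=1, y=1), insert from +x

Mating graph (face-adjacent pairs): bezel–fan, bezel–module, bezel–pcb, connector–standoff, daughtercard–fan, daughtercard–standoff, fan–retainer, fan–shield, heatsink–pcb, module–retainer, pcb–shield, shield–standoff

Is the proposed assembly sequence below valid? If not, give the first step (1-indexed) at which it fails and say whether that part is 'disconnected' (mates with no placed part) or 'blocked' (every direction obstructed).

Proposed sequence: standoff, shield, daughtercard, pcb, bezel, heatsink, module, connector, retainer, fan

Invalid at step 3 (blocked)

1. standoff@(1, 1) [+x clear] — {standoff}
2. shield@(0, 1) [+y clear] — {shield, standoff}
3. daughtercard@(1, 0) — +y all obstructed ⇒ blocked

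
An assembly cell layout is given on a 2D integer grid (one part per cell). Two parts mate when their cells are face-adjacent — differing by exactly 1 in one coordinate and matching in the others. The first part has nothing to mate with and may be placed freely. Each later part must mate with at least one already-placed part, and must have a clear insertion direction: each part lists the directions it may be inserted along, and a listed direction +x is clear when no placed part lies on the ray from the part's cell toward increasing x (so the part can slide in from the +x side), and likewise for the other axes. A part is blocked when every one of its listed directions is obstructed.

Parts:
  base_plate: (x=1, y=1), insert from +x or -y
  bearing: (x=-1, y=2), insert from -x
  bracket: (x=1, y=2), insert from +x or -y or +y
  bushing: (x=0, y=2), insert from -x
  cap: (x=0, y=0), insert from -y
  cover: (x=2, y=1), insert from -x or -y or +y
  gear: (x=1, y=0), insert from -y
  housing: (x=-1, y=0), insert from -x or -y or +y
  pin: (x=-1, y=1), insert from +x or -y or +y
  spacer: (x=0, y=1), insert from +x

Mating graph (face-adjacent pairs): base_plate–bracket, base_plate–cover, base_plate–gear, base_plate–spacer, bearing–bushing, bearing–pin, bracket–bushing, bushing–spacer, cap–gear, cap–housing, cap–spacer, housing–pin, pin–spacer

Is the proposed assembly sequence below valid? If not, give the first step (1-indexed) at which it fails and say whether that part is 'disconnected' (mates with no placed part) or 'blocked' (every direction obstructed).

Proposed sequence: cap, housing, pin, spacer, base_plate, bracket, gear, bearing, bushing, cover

1. cap@(0, 0) [-y clear] — {cap}
2. housing@(-1, 0) [-x clear] — {cap, housing}
3. pin@(-1, 1) [+x clear] — {cap, housing, pin}
4. spacer@(0, 1) [+x clear] — {cap, housing, pin, spacer}
5. base_plate@(1, 1) [+x clear] — {base_plate, cap, housing, pin, spacer}
6. bracket@(1, 2) [+x clear] — {base_plate, bracket, cap, housing, pin, spacer}
7. gear@(1, 0) [-y clear] — {base_plate, bracket, cap, gear, housing, pin, spacer}
8. bearing@(-1, 2) [-x clear] — {base_plate, bearing, bracket, cap, gear, housing, pin, spacer}
9. bushing@(0, 2) — -x all obstructed ⇒ blocked

Invalid at step 9 (blocked)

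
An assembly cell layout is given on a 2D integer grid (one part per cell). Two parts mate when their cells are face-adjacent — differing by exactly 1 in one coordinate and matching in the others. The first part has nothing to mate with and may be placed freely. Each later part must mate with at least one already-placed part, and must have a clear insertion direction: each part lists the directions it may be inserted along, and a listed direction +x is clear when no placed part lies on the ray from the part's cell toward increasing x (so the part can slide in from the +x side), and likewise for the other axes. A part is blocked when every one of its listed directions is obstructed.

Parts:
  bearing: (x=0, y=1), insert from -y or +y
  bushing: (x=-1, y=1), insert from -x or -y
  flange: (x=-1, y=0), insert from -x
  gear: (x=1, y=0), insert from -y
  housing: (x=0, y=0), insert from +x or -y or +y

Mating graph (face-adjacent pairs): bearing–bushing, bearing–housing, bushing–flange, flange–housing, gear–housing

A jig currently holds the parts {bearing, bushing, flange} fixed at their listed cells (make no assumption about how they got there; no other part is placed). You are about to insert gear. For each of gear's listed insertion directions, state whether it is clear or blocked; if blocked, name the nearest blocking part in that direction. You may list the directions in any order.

-y: clear

-y: ray from gear(1, 0) has no placed part ⇒ clear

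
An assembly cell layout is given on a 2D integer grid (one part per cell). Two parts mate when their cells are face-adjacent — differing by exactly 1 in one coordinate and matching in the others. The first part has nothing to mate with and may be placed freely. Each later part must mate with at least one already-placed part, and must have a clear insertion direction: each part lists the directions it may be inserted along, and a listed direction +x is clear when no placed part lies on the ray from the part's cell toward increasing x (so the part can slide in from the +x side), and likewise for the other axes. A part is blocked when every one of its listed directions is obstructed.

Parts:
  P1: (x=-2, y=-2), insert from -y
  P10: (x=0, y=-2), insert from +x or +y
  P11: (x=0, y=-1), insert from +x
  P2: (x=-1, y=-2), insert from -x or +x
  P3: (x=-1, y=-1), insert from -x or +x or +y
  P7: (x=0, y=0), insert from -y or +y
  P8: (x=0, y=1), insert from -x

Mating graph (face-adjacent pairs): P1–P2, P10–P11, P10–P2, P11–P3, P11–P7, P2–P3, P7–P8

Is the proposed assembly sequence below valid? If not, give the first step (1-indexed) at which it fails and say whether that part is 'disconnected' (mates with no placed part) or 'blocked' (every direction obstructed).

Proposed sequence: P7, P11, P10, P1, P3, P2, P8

Invalid at step 4 (disconnected)

1. P7@(0, 0) [-y clear] — {P7}
2. P11@(0, -1) [+x clear] — {P11, P7}
3. P10@(0, -2) [+x clear] — {P10, P11, P7}
4. P1@(-2, -2) — no placed neighbour ⇒ disconnected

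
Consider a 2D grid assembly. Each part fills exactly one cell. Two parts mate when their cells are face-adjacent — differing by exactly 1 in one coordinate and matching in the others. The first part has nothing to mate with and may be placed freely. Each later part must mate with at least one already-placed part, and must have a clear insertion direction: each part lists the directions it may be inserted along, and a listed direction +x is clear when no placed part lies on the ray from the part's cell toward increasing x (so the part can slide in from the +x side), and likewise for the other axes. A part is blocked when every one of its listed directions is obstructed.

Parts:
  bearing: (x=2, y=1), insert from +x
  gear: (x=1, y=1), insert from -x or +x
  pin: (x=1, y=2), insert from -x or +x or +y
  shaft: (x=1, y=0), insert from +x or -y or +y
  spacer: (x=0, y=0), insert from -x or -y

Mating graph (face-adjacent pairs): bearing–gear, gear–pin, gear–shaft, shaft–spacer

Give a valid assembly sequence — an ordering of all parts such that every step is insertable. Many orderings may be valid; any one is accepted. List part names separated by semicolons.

1. pin@(1, 2) [-x clear] — {pin}
2. gear@(1, 1) [-x clear] — {gear, pin}
3. shaft@(1, 0) [+x clear] — {gear, pin, shaft}
4. bearing@(2, 1) [+x clear] — {bearing, gear, pin, shaft}
5. spacer@(0, 0) [-x clear] — {bearing, gear, pin, shaft, spacer}

pin; gear; shaft; bearing; spacer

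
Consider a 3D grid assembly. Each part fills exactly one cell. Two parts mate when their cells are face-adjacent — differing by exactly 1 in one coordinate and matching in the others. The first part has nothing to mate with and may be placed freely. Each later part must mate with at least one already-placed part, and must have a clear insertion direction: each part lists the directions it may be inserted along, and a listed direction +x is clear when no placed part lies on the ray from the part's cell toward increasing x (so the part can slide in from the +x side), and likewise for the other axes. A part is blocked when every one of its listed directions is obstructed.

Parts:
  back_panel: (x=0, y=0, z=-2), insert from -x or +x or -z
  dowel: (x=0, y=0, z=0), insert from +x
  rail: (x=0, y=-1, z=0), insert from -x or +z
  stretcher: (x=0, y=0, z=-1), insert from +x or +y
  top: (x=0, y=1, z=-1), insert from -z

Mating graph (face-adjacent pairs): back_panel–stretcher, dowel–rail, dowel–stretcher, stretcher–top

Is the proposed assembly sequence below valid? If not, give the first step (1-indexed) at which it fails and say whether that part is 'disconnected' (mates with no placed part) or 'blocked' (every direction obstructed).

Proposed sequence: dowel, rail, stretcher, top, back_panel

Valid

1. dowel@(0, 0, 0) [+x clear] — {dowel}
2. rail@(0, -1, 0) [-x clear] — {dowel, rail}
3. stretcher@(0, 0, -1) [+x clear] — {dowel, rail, stretcher}
4. top@(0, 1, -1) [-z clear] — {dowel, rail, stretcher, top}
5. back_panel@(0, 0, -2) [-x clear] — {back_panel, dowel, rail, stretcher, top}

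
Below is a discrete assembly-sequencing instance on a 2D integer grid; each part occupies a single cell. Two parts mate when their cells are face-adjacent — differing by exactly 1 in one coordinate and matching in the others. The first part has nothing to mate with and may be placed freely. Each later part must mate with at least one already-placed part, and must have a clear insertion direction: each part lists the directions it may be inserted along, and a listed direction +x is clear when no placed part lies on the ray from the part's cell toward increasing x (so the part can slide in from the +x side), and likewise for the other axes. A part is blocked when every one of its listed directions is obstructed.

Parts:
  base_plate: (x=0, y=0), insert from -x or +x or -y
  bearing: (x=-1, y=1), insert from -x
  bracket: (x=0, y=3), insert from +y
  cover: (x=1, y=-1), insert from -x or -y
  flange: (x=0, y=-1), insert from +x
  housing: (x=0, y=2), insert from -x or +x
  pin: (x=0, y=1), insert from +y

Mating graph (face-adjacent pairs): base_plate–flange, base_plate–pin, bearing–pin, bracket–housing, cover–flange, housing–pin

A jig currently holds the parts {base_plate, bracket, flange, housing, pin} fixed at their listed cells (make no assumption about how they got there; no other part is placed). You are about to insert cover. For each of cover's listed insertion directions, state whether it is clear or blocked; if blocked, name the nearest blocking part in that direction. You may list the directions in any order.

-x: nearest on ray is flange@(0, -1) ⇒ blocked
-y: ray from cover(1, -1) has no placed part ⇒ clear

-x: blocked by flange; -y: clear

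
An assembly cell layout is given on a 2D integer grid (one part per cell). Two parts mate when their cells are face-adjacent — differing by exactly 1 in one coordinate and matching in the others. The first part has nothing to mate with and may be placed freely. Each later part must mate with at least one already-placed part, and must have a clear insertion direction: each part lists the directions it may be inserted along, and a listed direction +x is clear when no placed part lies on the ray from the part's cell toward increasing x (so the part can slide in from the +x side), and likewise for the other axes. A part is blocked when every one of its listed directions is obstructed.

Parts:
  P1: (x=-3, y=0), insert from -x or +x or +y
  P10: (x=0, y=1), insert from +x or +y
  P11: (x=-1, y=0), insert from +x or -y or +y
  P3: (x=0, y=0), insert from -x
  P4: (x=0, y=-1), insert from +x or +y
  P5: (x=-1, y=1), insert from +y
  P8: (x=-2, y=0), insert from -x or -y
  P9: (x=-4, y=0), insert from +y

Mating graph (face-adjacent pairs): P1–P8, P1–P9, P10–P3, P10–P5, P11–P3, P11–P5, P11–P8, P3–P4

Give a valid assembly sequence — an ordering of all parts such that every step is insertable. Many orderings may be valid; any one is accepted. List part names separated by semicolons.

1. P5@(-1, 1) [+y clear] — {P5}
2. P10@(0, 1) [+x clear] — {P10, P5}
3. P3@(0, 0) [-x clear] — {P10, P3, P5}
4. P4@(0, -1) [+x clear] — {P10, P3, P4, P5}
5. P11@(-1, 0) [-y clear] — {P10, P11, P3, P4, P5}
6. P8@(-2, 0) [-x clear] — {P10, P11, P3, P4, P5, P8}
7. P1@(-3, 0) [-x clear] — {P1, P10, P11, P3, P4, P5, P8}
8. P9@(-4, 0) [+y clear] — {P1, P10, P11, P3, P4, P5, P8, P9}

P5; P10; P3; P4; P11; P8; P1; P9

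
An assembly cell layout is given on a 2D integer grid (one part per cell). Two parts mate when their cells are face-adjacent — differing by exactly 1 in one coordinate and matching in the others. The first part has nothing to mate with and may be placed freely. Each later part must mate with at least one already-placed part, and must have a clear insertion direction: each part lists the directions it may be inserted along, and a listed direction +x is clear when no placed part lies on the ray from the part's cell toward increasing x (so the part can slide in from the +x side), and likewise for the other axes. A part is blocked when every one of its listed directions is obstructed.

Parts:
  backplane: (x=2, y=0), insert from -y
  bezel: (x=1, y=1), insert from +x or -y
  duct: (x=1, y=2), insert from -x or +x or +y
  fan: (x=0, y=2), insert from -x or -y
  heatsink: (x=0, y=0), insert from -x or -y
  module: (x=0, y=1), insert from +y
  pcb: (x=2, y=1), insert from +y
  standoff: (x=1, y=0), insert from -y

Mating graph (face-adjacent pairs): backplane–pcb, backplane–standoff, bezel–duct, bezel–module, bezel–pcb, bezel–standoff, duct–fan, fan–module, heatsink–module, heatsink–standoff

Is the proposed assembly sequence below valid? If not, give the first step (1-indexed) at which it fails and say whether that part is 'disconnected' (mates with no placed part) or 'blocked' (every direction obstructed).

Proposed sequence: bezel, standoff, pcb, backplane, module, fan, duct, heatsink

Valid

1. bezel@(1, 1) [+x clear] — {bezel}
2. standoff@(1, 0) [-y clear] — {bezel, standoff}
3. pcb@(2, 1) [+y clear] — {bezel, pcb, standoff}
4. backplane@(2, 0) [-y clear] — {backplane, bezel, pcb, standoff}
5. module@(0, 1) [+y clear] — {backplane, bezel, module, pcb, standoff}
6. fan@(0, 2) [-x clear] — {backplane, bezel, fan, module, pcb, standoff}
7. duct@(1, 2) [+x clear] — {backplane, bezel, duct, fan, module, pcb, standoff}
8. heatsink@(0, 0) [-x clear] — {backplane, bezel, duct, fan, heatsink, module, pcb, standoff}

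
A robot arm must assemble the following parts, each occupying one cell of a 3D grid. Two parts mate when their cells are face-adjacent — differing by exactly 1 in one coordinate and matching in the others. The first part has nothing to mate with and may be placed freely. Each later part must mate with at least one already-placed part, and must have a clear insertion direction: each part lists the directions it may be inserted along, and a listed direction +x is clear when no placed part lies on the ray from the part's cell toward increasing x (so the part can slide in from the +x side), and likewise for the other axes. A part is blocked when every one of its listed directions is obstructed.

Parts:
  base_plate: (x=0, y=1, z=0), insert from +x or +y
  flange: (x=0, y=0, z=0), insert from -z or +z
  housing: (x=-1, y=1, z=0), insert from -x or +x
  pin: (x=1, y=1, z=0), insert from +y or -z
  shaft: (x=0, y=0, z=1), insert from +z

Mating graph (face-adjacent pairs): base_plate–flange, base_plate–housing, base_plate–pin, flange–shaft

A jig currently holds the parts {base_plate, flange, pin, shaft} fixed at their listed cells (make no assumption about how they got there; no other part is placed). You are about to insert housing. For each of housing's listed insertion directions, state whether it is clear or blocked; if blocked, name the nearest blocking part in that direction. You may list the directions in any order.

-x: ray from housing(-1, 1, 0) has no placed part ⇒ clear
+x: nearest on ray is base_plate@(0, 1, 0) ⇒ blocked

+x: blocked by base_plate; -x: clear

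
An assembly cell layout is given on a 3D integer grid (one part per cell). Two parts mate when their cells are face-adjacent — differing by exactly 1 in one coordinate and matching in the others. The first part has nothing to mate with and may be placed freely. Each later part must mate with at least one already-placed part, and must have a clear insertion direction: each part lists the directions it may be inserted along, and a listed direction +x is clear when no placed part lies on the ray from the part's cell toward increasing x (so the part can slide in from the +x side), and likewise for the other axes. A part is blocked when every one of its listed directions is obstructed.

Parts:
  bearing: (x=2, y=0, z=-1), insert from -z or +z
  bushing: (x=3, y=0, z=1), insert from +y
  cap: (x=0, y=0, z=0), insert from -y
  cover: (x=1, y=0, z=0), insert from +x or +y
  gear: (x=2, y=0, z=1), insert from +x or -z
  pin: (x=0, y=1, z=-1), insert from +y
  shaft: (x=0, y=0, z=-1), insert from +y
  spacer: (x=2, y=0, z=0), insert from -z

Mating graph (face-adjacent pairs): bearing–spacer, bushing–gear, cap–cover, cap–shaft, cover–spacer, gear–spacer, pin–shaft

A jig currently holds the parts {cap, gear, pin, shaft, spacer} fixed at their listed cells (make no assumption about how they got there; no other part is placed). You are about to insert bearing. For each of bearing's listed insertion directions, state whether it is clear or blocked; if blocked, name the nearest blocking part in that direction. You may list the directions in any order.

-z: ray from bearing(2, 0, -1) has no placed part ⇒ clear
+z: nearest on ray is spacer@(2, 0, 0) ⇒ blocked

+z: blocked by spacer; -z: clear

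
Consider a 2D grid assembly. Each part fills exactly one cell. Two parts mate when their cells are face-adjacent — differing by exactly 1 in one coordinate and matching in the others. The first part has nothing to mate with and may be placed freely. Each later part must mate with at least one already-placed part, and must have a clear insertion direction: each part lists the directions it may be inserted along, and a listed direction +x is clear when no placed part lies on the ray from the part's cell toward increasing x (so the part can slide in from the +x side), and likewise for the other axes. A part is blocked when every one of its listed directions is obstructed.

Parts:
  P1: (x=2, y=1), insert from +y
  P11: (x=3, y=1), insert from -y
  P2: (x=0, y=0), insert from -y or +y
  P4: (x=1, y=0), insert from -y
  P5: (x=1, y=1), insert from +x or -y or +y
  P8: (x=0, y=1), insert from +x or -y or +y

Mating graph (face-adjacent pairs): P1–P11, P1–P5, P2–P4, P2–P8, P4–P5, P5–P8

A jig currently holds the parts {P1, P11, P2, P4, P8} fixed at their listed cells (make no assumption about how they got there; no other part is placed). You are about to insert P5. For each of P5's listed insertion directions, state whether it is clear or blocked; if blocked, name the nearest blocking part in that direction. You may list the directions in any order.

+x: blocked by P1; +y: clear; -y: blocked by P4

+x: nearest on ray is P1@(2, 1) ⇒ blocked
-y: nearest on ray is P4@(1, 0) ⇒ blocked
+y: ray from P5(1, 1) has no placed part ⇒ clear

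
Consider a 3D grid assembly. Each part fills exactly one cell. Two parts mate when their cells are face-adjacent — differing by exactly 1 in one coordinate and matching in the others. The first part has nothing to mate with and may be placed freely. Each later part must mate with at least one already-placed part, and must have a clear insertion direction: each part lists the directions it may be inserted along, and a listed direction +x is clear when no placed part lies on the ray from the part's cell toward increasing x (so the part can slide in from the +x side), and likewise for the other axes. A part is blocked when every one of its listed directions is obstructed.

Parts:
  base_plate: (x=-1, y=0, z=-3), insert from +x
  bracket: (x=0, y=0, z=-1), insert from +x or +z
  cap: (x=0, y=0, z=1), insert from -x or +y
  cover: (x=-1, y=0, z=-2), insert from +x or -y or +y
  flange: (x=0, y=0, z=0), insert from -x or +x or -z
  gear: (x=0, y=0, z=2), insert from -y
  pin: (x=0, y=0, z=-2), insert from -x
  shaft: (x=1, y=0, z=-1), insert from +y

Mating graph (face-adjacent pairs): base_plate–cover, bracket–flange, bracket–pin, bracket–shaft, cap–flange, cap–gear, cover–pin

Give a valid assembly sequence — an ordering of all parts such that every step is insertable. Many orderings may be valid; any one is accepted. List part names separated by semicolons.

1. shaft@(1, 0, -1) [+y clear] — {shaft}
2. bracket@(0, 0, -1) [+z clear] — {bracket, shaft}
3. pin@(0, 0, -2) [-x clear] — {bracket, pin, shaft}
4. cover@(-1, 0, -2) [-y clear] — {bracket, cover, pin, shaft}
5. base_plate@(-1, 0, -3) [+x clear] — {base_plate, bracket, cover, pin, shaft}
6. flange@(0, 0, 0) [-x clear] — {base_plate, bracket, cover, flange, pin, shaft}
7. cap@(0, 0, 1) [-x clear] — {base_plate, bracket, cap, cover, flange, pin, shaft}
8. gear@(0, 0, 2) [-y clear] — {base_plate, bracket, cap, cover, flange, gear, pin, shaft}

shaft; bracket; pin; cover; base_plate; flange; cap; gear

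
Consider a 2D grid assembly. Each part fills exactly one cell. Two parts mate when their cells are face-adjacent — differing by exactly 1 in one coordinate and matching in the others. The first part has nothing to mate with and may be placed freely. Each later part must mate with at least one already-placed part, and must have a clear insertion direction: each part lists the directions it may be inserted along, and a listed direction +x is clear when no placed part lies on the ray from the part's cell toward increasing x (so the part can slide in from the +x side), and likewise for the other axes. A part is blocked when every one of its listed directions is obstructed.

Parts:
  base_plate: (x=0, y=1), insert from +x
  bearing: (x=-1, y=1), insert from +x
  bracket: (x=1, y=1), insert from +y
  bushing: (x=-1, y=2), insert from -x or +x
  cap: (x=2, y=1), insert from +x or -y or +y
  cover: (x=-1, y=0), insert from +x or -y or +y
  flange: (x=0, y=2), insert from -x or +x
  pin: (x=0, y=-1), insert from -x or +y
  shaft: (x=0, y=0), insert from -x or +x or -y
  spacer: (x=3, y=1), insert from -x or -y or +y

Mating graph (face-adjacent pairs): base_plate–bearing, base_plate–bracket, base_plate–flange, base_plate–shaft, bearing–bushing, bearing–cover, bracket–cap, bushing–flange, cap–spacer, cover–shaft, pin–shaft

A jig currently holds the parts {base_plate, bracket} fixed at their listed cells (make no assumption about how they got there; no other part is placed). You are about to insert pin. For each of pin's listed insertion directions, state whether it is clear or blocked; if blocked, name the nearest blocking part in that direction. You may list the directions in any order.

+y: blocked by base_plate; -x: clear

-x: ray from pin(0, -1) has no placed part ⇒ clear
+y: nearest on ray is base_plate@(0, 1) ⇒ blocked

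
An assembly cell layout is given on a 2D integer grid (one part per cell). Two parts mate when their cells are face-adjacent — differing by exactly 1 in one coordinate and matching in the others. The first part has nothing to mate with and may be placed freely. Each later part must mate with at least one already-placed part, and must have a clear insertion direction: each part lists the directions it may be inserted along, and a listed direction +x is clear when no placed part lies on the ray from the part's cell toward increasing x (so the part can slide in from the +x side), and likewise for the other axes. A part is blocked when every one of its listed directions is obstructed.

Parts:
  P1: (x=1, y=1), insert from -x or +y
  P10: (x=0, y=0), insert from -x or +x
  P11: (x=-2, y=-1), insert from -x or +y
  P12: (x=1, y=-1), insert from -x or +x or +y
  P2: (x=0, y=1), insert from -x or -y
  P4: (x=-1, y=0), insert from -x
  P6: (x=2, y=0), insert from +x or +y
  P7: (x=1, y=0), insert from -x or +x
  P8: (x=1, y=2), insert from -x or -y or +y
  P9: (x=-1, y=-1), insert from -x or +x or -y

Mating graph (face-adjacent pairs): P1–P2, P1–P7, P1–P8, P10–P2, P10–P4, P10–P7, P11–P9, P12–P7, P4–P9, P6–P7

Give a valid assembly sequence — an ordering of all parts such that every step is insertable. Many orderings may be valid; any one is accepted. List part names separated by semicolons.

1. P12@(1, -1) [-x clear] — {P12}
2. P7@(1, 0) [-x clear] — {P12, P7}
3. P6@(2, 0) [+x clear] — {P12, P6, P7}
4. P10@(0, 0) [-x clear] — {P10, P12, P6, P7}
5. P4@(-1, 0) [-x clear] — {P10, P12, P4, P6, P7}
6. P1@(1, 1) [-x clear] — {P1, P10, P12, P4, P6, P7}
7. P8@(1, 2) [-x clear] — {P1, P10, P12, P4, P6, P7, P8}
8. P9@(-1, -1) [-x clear] — {P1, P10, P12, P4, P6, P7, P8, P9}
9. P11@(-2, -1) [-x clear] — {P1, P10, P11, P12, P4, P6, P7, P8, P9}
10. P2@(0, 1) [-x clear] — {P1, P10, P11, P12, P2, P4, P6, P7, P8, P9}

P12; P7; P6; P10; P4; P1; P8; P9; P11; P2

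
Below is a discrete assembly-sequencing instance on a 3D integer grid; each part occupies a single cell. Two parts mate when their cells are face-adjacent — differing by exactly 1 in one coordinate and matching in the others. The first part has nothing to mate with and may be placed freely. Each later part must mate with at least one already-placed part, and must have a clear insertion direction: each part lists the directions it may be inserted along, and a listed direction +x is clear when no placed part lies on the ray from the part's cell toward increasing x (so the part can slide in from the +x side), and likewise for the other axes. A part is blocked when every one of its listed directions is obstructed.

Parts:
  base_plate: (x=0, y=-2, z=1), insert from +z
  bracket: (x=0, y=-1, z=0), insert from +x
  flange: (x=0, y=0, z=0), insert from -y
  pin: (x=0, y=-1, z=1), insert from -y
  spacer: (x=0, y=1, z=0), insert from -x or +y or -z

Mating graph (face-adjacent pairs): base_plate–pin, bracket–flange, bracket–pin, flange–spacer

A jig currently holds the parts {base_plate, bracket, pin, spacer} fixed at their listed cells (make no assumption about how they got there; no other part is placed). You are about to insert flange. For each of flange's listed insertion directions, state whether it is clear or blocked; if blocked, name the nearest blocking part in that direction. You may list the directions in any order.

-y: blocked by bracket

-y: nearest on ray is bracket@(0, -1, 0) ⇒ blocked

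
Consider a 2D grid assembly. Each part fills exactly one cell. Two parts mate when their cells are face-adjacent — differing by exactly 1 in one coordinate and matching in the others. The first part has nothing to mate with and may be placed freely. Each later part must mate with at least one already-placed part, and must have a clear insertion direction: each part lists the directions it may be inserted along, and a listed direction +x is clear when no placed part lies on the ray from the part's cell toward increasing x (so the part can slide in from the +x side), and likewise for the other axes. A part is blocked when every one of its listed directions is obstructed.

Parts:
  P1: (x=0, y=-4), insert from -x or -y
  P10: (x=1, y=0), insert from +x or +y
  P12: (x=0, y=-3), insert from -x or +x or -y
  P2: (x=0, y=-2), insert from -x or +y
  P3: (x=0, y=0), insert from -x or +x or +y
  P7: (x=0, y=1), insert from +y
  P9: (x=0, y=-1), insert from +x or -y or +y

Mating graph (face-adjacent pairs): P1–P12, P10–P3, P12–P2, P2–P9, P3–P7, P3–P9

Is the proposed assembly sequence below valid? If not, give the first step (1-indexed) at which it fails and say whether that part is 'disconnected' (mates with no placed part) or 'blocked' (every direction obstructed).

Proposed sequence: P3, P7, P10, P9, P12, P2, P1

1. P3@(0, 0) [-x clear] — {P3}
2. P7@(0, 1) [+y clear] — {P3, P7}
3. P10@(1, 0) [+x clear] — {P10, P3, P7}
4. P9@(0, -1) [+x clear] — {P10, P3, P7, P9}
5. P12@(0, -3) — no placed neighbour ⇒ disconnected

Invalid at step 5 (disconnected)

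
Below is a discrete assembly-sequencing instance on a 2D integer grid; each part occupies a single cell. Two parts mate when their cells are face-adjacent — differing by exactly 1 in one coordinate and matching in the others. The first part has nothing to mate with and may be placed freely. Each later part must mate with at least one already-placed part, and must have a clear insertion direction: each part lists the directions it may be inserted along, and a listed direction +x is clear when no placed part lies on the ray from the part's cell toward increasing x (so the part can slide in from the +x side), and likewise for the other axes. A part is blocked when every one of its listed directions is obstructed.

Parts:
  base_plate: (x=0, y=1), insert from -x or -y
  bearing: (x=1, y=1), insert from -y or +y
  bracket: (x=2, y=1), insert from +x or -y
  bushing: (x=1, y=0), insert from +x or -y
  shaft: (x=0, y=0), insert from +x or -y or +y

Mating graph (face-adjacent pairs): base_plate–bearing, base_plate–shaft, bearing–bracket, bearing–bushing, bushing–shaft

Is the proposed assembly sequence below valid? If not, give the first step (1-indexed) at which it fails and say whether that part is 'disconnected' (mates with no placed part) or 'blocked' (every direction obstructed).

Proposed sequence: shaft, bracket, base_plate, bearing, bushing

1. shaft@(0, 0) [+x clear] — {shaft}
2. bracket@(2, 1) — no placed neighbour ⇒ disconnected

Invalid at step 2 (disconnected)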